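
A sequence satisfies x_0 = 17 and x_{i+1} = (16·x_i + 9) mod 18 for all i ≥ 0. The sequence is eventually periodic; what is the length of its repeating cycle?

3

x_0 = 17, x_1 = 11, x_2 = 5, x_3 = 17.
Since x_3 = x_0 = 17, the sequence is periodic with period 3.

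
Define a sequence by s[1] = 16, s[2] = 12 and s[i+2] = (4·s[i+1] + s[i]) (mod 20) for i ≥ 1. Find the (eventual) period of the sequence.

We have s[1] = 16, s[2] = 12, s[3] = 4, s[4] = 8, s[5] = 16, s[6] = 12.
The sequence repeats with period 4.

4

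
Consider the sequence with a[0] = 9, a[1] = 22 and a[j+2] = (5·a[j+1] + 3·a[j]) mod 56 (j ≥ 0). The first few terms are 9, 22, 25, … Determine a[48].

a[0] = 9,  a[1] = 22,  a[2] = 25,  a[3] = 23,  a[4] = 22,  a[5] = 11,  a[6] = 9,  a[7] = 22.
Since (a[6], a[7]) = (a[0], a[1]) = (9, 22) (two consecutive terms determine the rest), the sequence is periodic with period 6.
(48 - 0) mod 6 = 0, so a[48] = a[0] = 9.

9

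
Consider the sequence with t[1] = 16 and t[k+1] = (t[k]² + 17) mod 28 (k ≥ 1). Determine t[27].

Listing terms: t[1] = 16, t[2] = 21, t[3] = 10, t[4] = 5, t[5] = 14, t[6] = 17, t[7] = 26, t[8] = 21.
Since t[8] = t[2] = 21, the sequence is eventually periodic: after a pre-period of length 1 it cycles with period 6.
For k ≥ 2, t[k] depends only on (k - 2) mod 6. (27 - 2) mod 6 = 1, so t[27] = t[3] = 10.

10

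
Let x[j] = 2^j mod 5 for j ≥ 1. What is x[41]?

We have x[1] = 2,  x[2] = 4,  x[3] = 3,  x[4] = 1,  x[5] = 2.
Since x[5] = x[1] = 2, the sequence is periodic with period 4.
So x[41] = x[1 + ((41-1) mod 4)] = x[1] = 2.

2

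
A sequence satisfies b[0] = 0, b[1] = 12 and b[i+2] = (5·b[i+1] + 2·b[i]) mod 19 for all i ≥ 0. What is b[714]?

Computing terms: b[0] = 0; b[1] = 12; b[2] = 3; b[3] = 1; b[4] = 11; b[5] = 0; b[6] = 3; b[7] = 15; b[8] = 5; b[9] = 17; b[10] = 0; b[11] = 15; b[12] = 18; b[13] = 6; b[14] = 9; b[15] = 0; b[16] = 18; b[17] = 14; b[18] = 11; b[19] = 7; b[20] = 0; b[21] = 14; b[22] = 13; b[23] = 17; b[24] = 16; b[25] = 0; b[26] = 13; b[27] = 8; b[28] = 9; b[29] = 4; b[30] = 0; b[31] = 8; b[32] = 2; b[33] = 7; b[34] = 1; b[35] = 0; b[36] = 2; b[37] = 10; b[38] = 16; b[39] = 5; b[40] = 0; b[41] = 10; b[42] = 12; b[43] = 4; b[44] = 6; b[45] = 0; b[46] = 12.
Since (b[45], b[46]) = (b[0], b[1]) = (0, 12) (two consecutive terms determine the rest), the sequence is periodic with period 45.
So b[714] = b[0 + ((714-0) mod 45)] = b[39] = 5.

5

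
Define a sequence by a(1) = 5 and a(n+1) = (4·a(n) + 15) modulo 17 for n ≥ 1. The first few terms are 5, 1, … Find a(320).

Computing terms: a(1) = 5, a(2) = 1, a(3) = 2, a(4) = 6, a(5) = 5.
Since a(5) = a(1) = 5, the sequence is periodic with period 4.
So a(320) = a(1 + ((320-1) mod 4)) = a(4) = 6.

6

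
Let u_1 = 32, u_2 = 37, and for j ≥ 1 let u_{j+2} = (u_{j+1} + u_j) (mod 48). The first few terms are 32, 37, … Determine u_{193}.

32

We have u_1 = 32; u_2 = 37; u_3 = 21; u_4 = 10; u_5 = 31; u_6 = 41; u_7 = 24; u_8 = 17; u_9 = 41; u_{10} = 10; u_{11} = 3; u_{12} = 13; u_{13} = 16; u_{14} = 29; u_{15} = 45; u_{16} = 26; u_{17} = 23; u_{18} = 1; u_{19} = 24; u_{20} = 25; u_{21} = 1; u_{22} = 26; u_{23} = 27; u_{24} = 5; u_{25} = 32; u_{26} = 37.
Since (u_{25}, u_{26}) = (u_1, u_2) = (32, 37) (two consecutive terms determine the rest), the sequence is periodic with period 24.
So u_{193} = u_{1 + ((193-1) mod 24)} = u_1 = 32.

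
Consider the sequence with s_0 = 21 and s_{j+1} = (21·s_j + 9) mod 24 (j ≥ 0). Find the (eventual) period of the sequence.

8

We have s_0 = 21, s_1 = 18, s_2 = 3, s_3 = 0, s_4 = 9, s_5 = 6, s_6 = 15, s_7 = 12, s_8 = 21.
Since s_8 = s_0 = 21, the sequence is periodic with period 8.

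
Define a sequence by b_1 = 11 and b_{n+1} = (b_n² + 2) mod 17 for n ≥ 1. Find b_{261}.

Computing terms: b_1 = 11; b_2 = 4; b_3 = 1; b_4 = 3; b_5 = 11.
Since b_5 = b_1 = 11, the sequence is periodic with period 4.
So b_{261} = b_{1 + ((261-1) mod 4)} = b_1 = 11.

11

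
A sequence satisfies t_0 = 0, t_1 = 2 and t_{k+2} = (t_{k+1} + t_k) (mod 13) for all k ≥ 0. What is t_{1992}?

6

t_0 = 0; t_1 = 2; t_2 = 2; t_3 = 4; t_4 = 6; t_5 = 10; t_6 = 3; t_7 = 0; t_8 = 3; t_9 = 3; t_{10} = 6; t_{11} = 9; t_{12} = 2; t_{13} = 11; t_{14} = 0; t_{15} = 11; t_{16} = 11; t_{17} = 9; t_{18} = 7; t_{19} = 3; t_{20} = 10; t_{21} = 0; t_{22} = 10; t_{23} = 10; t_{24} = 7; t_{25} = 4; t_{26} = 11; t_{27} = 2; t_{28} = 0; t_{29} = 2.
Since (t_{28}, t_{29}) = (t_0, t_1) = (0, 2) (two consecutive terms determine the rest), the sequence is periodic with period 28.
(1992 - 0) mod 28 = 4, so t_{1992} = t_4 = 6.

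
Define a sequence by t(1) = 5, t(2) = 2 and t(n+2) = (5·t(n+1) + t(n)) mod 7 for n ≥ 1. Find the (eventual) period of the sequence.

Listing terms: t(1) = 5; t(2) = 2; t(3) = 1; t(4) = 0; t(5) = 1; t(6) = 5; t(7) = 5; t(8) = 2.
The sequence repeats with period 6.

6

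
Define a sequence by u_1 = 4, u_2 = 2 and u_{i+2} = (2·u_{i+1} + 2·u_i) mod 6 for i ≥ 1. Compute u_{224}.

2

We have u_1 = 4,  u_2 = 2,  u_3 = 0,  u_4 = 4,  u_5 = 2.
The sequence repeats with period 3.
(224 - 1) mod 3 = 1, so u_{224} = u_2 = 2.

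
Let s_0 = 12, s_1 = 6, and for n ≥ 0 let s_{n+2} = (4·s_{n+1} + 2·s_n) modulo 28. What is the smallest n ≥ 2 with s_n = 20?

Computing terms: s_0 = 12; s_1 = 6; s_2 = 20; s_3 = 8; s_4 = 16; s_5 = 24; s_6 = 16; s_7 = 0; s_8 = 4; s_9 = 16; s_{10} = 16; s_{11} = 12; s_{12} = 24; s_{13} = 8; s_{14} = 24; s_{15} = 0; s_{16} = 20; s_{17} = 24; s_{18} = 24; s_{19} = 4; s_{20} = 8; s_{21} = 12; s_{22} = 8; s_{23} = 0; s_{24} = 16; s_{25} = 8; s_{26} = 8; s_{27} = 20; s_{28} = 12; s_{29} = 4; s_{30} = 12; s_{31} = 0; s_{32} = 24; s_{33} = 12; s_{34} = 12; s_{35} = 16; s_{36} = 4; s_{37} = 20; s_{38} = 4; s_{39} = 0; s_{40} = 8; s_{41} = 4; s_{42} = 4; s_{43} = 24; s_{44} = 20; s_{45} = 16; s_{46} = 20; s_{47} = 0; s_{48} = 12; s_{49} = 20; s_{50} = 20; s_{51} = 8.
Since (s_{50}, s_{51}) = (s_2, s_3) = (20, 8) (two consecutive terms determine the rest), the sequence is eventually periodic: after a pre-period of length 2 it cycles with period 48.
The value 20 first appears (with n ≥ 2) at s_2.

2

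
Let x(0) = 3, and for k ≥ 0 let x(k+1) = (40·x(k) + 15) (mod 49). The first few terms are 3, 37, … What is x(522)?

Computing terms: x(0) = 3; x(1) = 37; x(2) = 25; x(3) = 35; x(4) = 43; x(5) = 20; x(6) = 31; x(7) = 30; x(8) = 39; x(9) = 7; x(10) = 1; x(11) = 6; x(12) = 10; x(13) = 23; x(14) = 4; x(15) = 28; x(16) = 8; x(17) = 41; x(18) = 38; x(19) = 16; x(20) = 18; x(21) = 0; x(22) = 15; x(23) = 27; x(24) = 17; x(25) = 9; x(26) = 32; x(27) = 21; x(28) = 22; x(29) = 13; x(30) = 45; x(31) = 2; x(32) = 46; x(33) = 42; x(34) = 29; x(35) = 48; x(36) = 24; x(37) = 44; x(38) = 11; x(39) = 14; x(40) = 36; x(41) = 34; x(42) = 3.
Since x(42) = x(0) = 3, the sequence is periodic with period 42.
(522 - 0) mod 42 = 18, so x(522) = x(18) = 38.

38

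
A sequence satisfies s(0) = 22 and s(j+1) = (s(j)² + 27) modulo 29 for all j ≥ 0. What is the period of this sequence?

3

Listing terms: s(0) = 22,  s(1) = 18,  s(2) = 3,  s(3) = 7,  s(4) = 18.
Since s(4) = s(1) = 18, the sequence is eventually periodic: after a pre-period of length 1 it cycles with period 3.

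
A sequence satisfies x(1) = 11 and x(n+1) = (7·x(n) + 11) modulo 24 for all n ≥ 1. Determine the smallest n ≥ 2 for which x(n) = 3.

3

Listing terms: x(1) = 11; x(2) = 16; x(3) = 3; x(4) = 8; x(5) = 19; x(6) = 0; x(7) = 11.
Since x(7) = x(1) = 11, the sequence is periodic with period 6.
The value 3 first appears (with n ≥ 2) at x(3).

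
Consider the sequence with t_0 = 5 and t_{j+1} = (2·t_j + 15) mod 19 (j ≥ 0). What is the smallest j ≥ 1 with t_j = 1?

Computing terms: t_0 = 5; t_1 = 6; t_2 = 8; t_3 = 12; t_4 = 1; t_5 = 17; t_6 = 11; t_7 = 18; t_8 = 13; t_9 = 3; t_{10} = 2; t_{11} = 0; t_{12} = 15; t_{13} = 7; t_{14} = 10; t_{15} = 16; t_{16} = 9; t_{17} = 14; t_{18} = 5.
Since t_{18} = t_0 = 5, the sequence is periodic with period 18.
The value 1 first appears (with j ≥ 1) at t_4.

4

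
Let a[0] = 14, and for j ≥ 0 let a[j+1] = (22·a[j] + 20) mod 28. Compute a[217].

0

Listing terms: a[0] = 14,  a[1] = 20,  a[2] = 12,  a[3] = 4,  a[4] = 24,  a[5] = 16,  a[6] = 8,  a[7] = 0,  a[8] = 20.
Since a[8] = a[1] = 20, the sequence is eventually periodic: after a pre-period of length 1 it cycles with period 7.
For j ≥ 1, a[j] depends only on (j - 1) mod 7. (217 - 1) mod 7 = 6, so a[217] = a[7] = 0.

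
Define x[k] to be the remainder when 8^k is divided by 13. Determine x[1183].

Listing terms: x[1] = 8,  x[2] = 12,  x[3] = 5,  x[4] = 1,  x[5] = 8.
Since x[5] = x[1] = 8, the sequence is periodic with period 4.
So x[1183] = x[1 + ((1183-1) mod 4)] = x[3] = 5.

5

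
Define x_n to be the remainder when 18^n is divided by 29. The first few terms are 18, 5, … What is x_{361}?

Computing terms: x_1 = 18,  x_2 = 5,  x_3 = 3,  x_4 = 25,  x_5 = 15,  x_6 = 9,  x_7 = 17,  x_8 = 16,  x_9 = 27,  x_{10} = 22,  x_{11} = 19,  x_{12} = 23,  x_{13} = 8,  x_{14} = 28,  x_{15} = 11,  x_{16} = 24,  x_{17} = 26,  x_{18} = 4,  x_{19} = 14,  x_{20} = 20,  x_{21} = 12,  x_{22} = 13,  x_{23} = 2,  x_{24} = 7,  x_{25} = 10,  x_{26} = 6,  x_{27} = 21,  x_{28} = 1,  x_{29} = 18.
The sequence repeats with period 28.
So x_{361} = x_{1 + ((361-1) mod 28)} = x_{25} = 10.

10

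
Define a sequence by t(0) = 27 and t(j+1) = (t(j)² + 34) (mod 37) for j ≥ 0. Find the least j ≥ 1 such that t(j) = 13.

9

t(0) = 27,  t(1) = 23,  t(2) = 8,  t(3) = 24,  t(4) = 18,  t(5) = 25,  t(6) = 30,  t(7) = 9,  t(8) = 4,  t(9) = 13,  t(10) = 18.
Since t(10) = t(4) = 18, the sequence is eventually periodic: after a pre-period of length 4 it cycles with period 6.
The value 13 first appears (with j ≥ 1) at t(9).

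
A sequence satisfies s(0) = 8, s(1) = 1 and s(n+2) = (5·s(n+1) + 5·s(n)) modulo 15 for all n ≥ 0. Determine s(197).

0

Listing terms: s(0) = 8, s(1) = 1, s(2) = 0, s(3) = 5, s(4) = 10, s(5) = 0, s(6) = 5.
Since (s(5), s(6)) = (s(2), s(3)) = (0, 5) (two consecutive terms determine the rest), the sequence is eventually periodic: after a pre-period of length 2 it cycles with period 3.
For n ≥ 2, s(n) depends only on (n - 2) mod 3. (197 - 2) mod 3 = 0, so s(197) = s(2) = 0.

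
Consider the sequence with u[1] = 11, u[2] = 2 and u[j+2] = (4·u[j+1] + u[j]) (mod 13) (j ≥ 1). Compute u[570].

4

We have u[1] = 11,  u[2] = 2,  u[3] = 6,  u[4] = 0,  u[5] = 6,  u[6] = 11,  u[7] = 11,  u[8] = 3,  u[9] = 10,  u[10] = 4,  u[11] = 0,  u[12] = 4,  u[13] = 3,  u[14] = 3,  u[15] = 2,  u[16] = 11,  u[17] = 7,  u[18] = 0,  u[19] = 7,  u[20] = 2,  u[21] = 2,  u[22] = 10,  u[23] = 3,  u[24] = 9,  u[25] = 0,  u[26] = 9,  u[27] = 10,  u[28] = 10,  u[29] = 11,  u[30] = 2.
Since (u[29], u[30]) = (u[1], u[2]) = (11, 2) (two consecutive terms determine the rest), the sequence is periodic with period 28.
So u[570] = u[1 + ((570-1) mod 28)] = u[10] = 4.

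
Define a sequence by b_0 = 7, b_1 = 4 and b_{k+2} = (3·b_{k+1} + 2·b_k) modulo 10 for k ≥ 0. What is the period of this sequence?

b_0 = 7; b_1 = 4; b_2 = 6; b_3 = 6; b_4 = 0; b_5 = 2; b_6 = 6; b_7 = 2; b_8 = 8; b_9 = 8; b_{10} = 0; b_{11} = 6; b_{12} = 8; b_{13} = 6; b_{14} = 4; b_{15} = 4; b_{16} = 0; b_{17} = 8; b_{18} = 4; b_{19} = 8; b_{20} = 2; b_{21} = 2; b_{22} = 0; b_{23} = 4; b_{24} = 2; b_{25} = 4; b_{26} = 6.
Since (b_{25}, b_{26}) = (b_1, b_2) = (4, 6) (two consecutive terms determine the rest), the sequence is eventually periodic: after a pre-period of length 1 it cycles with period 24.

24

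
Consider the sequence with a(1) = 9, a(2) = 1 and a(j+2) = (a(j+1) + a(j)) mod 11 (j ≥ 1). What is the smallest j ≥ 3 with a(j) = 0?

4

We have a(1) = 9; a(2) = 1; a(3) = 10; a(4) = 0; a(5) = 10; a(6) = 10; a(7) = 9; a(8) = 8; a(9) = 6; a(10) = 3; a(11) = 9; a(12) = 1.
Since (a(11), a(12)) = (a(1), a(2)) = (9, 1) (two consecutive terms determine the rest), the sequence is periodic with period 10.
The value 0 first appears (with j ≥ 3) at a(4).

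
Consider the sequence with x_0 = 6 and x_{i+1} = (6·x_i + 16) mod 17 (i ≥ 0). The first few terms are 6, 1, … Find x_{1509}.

Listing terms: x_0 = 6, x_1 = 1, x_2 = 5, x_3 = 12, x_4 = 3, x_5 = 0, x_6 = 16, x_7 = 10, x_8 = 8, x_9 = 13, x_{10} = 9, x_{11} = 2, x_{12} = 11, x_{13} = 14, x_{14} = 15, x_{15} = 4, x_{16} = 6.
Since x_{16} = x_0 = 6, the sequence is periodic with period 16.
(1509 - 0) mod 16 = 5, so x_{1509} = x_5 = 0.

0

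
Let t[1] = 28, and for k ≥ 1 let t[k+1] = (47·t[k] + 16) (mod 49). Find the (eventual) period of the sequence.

42

Computing terms: t[1] = 28; t[2] = 9; t[3] = 47; t[4] = 20; t[5] = 25; t[6] = 15; t[7] = 35; t[8] = 44; t[9] = 26; t[10] = 13; t[11] = 39; t[12] = 36; t[13] = 42; t[14] = 30; t[15] = 5; t[16] = 6; t[17] = 4; t[18] = 8; t[19] = 0; t[20] = 16; t[21] = 33; t[22] = 48; t[23] = 18; t[24] = 29; t[25] = 7; t[26] = 2; t[27] = 12; t[28] = 41; t[29] = 32; t[30] = 1; t[31] = 14; t[32] = 37; t[33] = 40; t[34] = 34; t[35] = 46; t[36] = 22; t[37] = 21; t[38] = 23; t[39] = 19; t[40] = 27; t[41] = 11; t[42] = 43; t[43] = 28.
The sequence repeats with period 42.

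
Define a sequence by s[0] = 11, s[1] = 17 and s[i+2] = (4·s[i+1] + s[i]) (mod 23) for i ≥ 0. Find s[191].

19

Computing terms: s[0] = 11; s[1] = 17; s[2] = 10; s[3] = 11; s[4] = 8; s[5] = 20; s[6] = 19; s[7] = 4; s[8] = 12; s[9] = 6; s[10] = 13; s[11] = 12; s[12] = 15; s[13] = 3; s[14] = 4; s[15] = 19; s[16] = 11; s[17] = 17.
The sequence repeats with period 16.
So s[191] = s[0 + ((191-0) mod 16)] = s[15] = 19.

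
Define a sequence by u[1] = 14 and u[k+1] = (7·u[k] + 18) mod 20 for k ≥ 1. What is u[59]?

Computing terms: u[1] = 14, u[2] = 16, u[3] = 10, u[4] = 8, u[5] = 14.
The sequence repeats with period 4.
So u[59] = u[1 + ((59-1) mod 4)] = u[3] = 10.

10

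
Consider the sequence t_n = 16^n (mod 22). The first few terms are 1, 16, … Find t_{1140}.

We have t_0 = 1; t_1 = 16; t_2 = 14; t_3 = 4; t_4 = 20; t_5 = 12; t_6 = 16.
Since t_6 = t_1 = 16, the sequence is eventually periodic: after a pre-period of length 1 it cycles with period 5.
For n ≥ 1, t_n depends only on (n - 1) mod 5. (1140 - 1) mod 5 = 4, so t_{1140} = t_5 = 12.

12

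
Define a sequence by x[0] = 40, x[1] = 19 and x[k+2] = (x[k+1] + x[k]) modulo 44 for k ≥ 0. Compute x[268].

We have x[0] = 40,  x[1] = 19,  x[2] = 15,  x[3] = 34,  x[4] = 5,  x[5] = 39,  x[6] = 0,  x[7] = 39,  x[8] = 39,  x[9] = 34,  x[10] = 29,  x[11] = 19,  x[12] = 4,  x[13] = 23,  x[14] = 27,  x[15] = 6,  x[16] = 33,  x[17] = 39,  x[18] = 28,  x[19] = 23,  x[20] = 7,  x[21] = 30,  x[22] = 37,  x[23] = 23,  x[24] = 16,  x[25] = 39,  x[26] = 11,  x[27] = 6,  x[28] = 17,  x[29] = 23,  x[30] = 40,  x[31] = 19.
Since (x[30], x[31]) = (x[0], x[1]) = (40, 19) (two consecutive terms determine the rest), the sequence is periodic with period 30.
(268 - 0) mod 30 = 28, so x[268] = x[28] = 17.

17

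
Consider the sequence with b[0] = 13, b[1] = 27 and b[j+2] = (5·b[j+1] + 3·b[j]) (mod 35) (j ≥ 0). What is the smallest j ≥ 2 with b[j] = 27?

4

Computing terms: b[0] = 13,  b[1] = 27,  b[2] = 34,  b[3] = 6,  b[4] = 27,  b[5] = 13,  b[6] = 6,  b[7] = 34,  b[8] = 13,  b[9] = 27.
Since (b[8], b[9]) = (b[0], b[1]) = (13, 27) (two consecutive terms determine the rest), the sequence is periodic with period 8.
The value 27 first appears (with j ≥ 2) at b[4].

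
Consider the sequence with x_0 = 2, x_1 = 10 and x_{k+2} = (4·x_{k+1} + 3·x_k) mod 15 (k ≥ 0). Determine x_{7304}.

We have x_0 = 2; x_1 = 10; x_2 = 1; x_3 = 4; x_4 = 4; x_5 = 13; x_6 = 4; x_7 = 10; x_8 = 7; x_9 = 13; x_{10} = 13; x_{11} = 1; x_{12} = 13; x_{13} = 10; x_{14} = 4; x_{15} = 1; x_{16} = 1; x_{17} = 7; x_{18} = 1; x_{19} = 10; x_{20} = 13; x_{21} = 7; x_{22} = 7; x_{23} = 4; x_{24} = 7; x_{25} = 10; x_{26} = 1.
Since (x_{25}, x_{26}) = (x_1, x_2) = (10, 1) (two consecutive terms determine the rest), the sequence is eventually periodic: after a pre-period of length 1 it cycles with period 24.
For k ≥ 1, x_k depends only on (k - 1) mod 24. (7304 - 1) mod 24 = 7, so x_{7304} = x_8 = 7.

7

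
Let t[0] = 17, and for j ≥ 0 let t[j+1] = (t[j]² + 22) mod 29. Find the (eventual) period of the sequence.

Computing terms: t[0] = 17; t[1] = 21; t[2] = 28; t[3] = 23; t[4] = 0; t[5] = 22; t[6] = 13; t[7] = 17.
Since t[7] = t[0] = 17, the sequence is periodic with period 7.

7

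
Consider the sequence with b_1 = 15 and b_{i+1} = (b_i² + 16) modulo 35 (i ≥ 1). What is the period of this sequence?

b_1 = 15; b_2 = 31; b_3 = 32; b_4 = 25; b_5 = 11; b_6 = 32.
Since b_6 = b_3 = 32, the sequence is eventually periodic: after a pre-period of length 2 it cycles with period 3.

3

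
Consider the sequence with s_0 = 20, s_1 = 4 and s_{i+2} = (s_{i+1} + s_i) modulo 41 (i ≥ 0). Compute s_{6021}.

Listing terms: s_0 = 20,  s_1 = 4,  s_2 = 24,  s_3 = 28,  s_4 = 11,  s_5 = 39,  s_6 = 9,  s_7 = 7,  s_8 = 16,  s_9 = 23,  s_{10} = 39,  s_{11} = 21,  s_{12} = 19,  s_{13} = 40,  s_{14} = 18,  s_{15} = 17,  s_{16} = 35,  s_{17} = 11,  s_{18} = 5,  s_{19} = 16,  s_{20} = 21,  s_{21} = 37,  s_{22} = 17,  s_{23} = 13,  s_{24} = 30,  s_{25} = 2,  s_{26} = 32,  s_{27} = 34,  s_{28} = 25,  s_{29} = 18,  s_{30} = 2,  s_{31} = 20,  s_{32} = 22,  s_{33} = 1,  s_{34} = 23,  s_{35} = 24,  s_{36} = 6,  s_{37} = 30,  s_{38} = 36,  s_{39} = 25,  s_{40} = 20,  s_{41} = 4.
The sequence repeats with period 40.
(6021 - 0) mod 40 = 21, so s_{6021} = s_{21} = 37.

37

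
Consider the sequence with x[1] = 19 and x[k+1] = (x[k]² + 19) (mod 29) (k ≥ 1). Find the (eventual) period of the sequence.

We have x[1] = 19,  x[2] = 3,  x[3] = 28,  x[4] = 20,  x[5] = 13,  x[6] = 14,  x[7] = 12,  x[8] = 18,  x[9] = 24,  x[10] = 15,  x[11] = 12.
Since x[11] = x[7] = 12, the sequence is eventually periodic: after a pre-period of length 6 it cycles with period 4.

4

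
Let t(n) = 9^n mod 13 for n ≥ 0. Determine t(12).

1

Listing terms: t(0) = 1, t(1) = 9, t(2) = 3, t(3) = 1.
Since t(3) = t(0) = 1, the sequence is periodic with period 3.
So t(12) = t(0 + ((12-0) mod 3)) = t(0) = 1.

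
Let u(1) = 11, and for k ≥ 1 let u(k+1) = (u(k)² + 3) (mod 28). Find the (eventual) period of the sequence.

Computing terms: u(1) = 11; u(2) = 12; u(3) = 7; u(4) = 24; u(5) = 19; u(6) = 0; u(7) = 3; u(8) = 12.
Since u(8) = u(2) = 12, the sequence is eventually periodic: after a pre-period of length 1 it cycles with period 6.

6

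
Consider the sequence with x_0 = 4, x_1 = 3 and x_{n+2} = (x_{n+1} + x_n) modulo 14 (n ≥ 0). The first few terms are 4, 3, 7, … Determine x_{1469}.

Computing terms: x_0 = 4, x_1 = 3, x_2 = 7, x_3 = 10, x_4 = 3, x_5 = 13, x_6 = 2, x_7 = 1, x_8 = 3, x_9 = 4, x_{10} = 7, x_{11} = 11, x_{12} = 4, x_{13} = 1, x_{14} = 5, x_{15} = 6, x_{16} = 11, x_{17} = 3, x_{18} = 0, x_{19} = 3, x_{20} = 3, x_{21} = 6, x_{22} = 9, x_{23} = 1, x_{24} = 10, x_{25} = 11, x_{26} = 7, x_{27} = 4, x_{28} = 11, x_{29} = 1, x_{30} = 12, x_{31} = 13, x_{32} = 11, x_{33} = 10, x_{34} = 7, x_{35} = 3, x_{36} = 10, x_{37} = 13, x_{38} = 9, x_{39} = 8, x_{40} = 3, x_{41} = 11, x_{42} = 0, x_{43} = 11, x_{44} = 11, x_{45} = 8, x_{46} = 5, x_{47} = 13, x_{48} = 4, x_{49} = 3.
Since (x_{48}, x_{49}) = (x_0, x_1) = (4, 3) (two consecutive terms determine the rest), the sequence is periodic with period 48.
So x_{1469} = x_{0 + ((1469-0) mod 48)} = x_{29} = 1.

1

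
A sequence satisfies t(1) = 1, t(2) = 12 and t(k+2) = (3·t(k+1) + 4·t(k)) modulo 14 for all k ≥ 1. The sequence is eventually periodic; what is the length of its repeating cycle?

We have t(1) = 1; t(2) = 12; t(3) = 12; t(4) = 0; t(5) = 6; t(6) = 4; t(7) = 8; t(8) = 12; t(9) = 12.
Since (t(8), t(9)) = (t(2), t(3)) = (12, 12) (two consecutive terms determine the rest), the sequence is eventually periodic: after a pre-period of length 1 it cycles with period 6.

6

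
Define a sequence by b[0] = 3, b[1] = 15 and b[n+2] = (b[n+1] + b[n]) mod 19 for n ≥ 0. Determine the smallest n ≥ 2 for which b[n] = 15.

b[0] = 3,  b[1] = 15,  b[2] = 18,  b[3] = 14,  b[4] = 13,  b[5] = 8,  b[6] = 2,  b[7] = 10,  b[8] = 12,  b[9] = 3,  b[10] = 15.
The sequence repeats with period 9.
The value 15 next appears (with n ≥ 2) at b[10].

10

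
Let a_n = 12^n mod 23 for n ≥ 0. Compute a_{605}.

1

a_0 = 1,  a_1 = 12,  a_2 = 6,  a_3 = 3,  a_4 = 13,  a_5 = 18,  a_6 = 9,  a_7 = 16,  a_8 = 8,  a_9 = 4,  a_{10} = 2,  a_{11} = 1.
Since a_{11} = a_0 = 1, the sequence is periodic with period 11.
So a_{605} = a_{0 + ((605-0) mod 11)} = a_0 = 1.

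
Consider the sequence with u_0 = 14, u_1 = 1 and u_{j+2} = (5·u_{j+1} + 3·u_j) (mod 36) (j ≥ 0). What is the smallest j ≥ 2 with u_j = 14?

6

Listing terms: u_0 = 14; u_1 = 1; u_2 = 11; u_3 = 22; u_4 = 35; u_5 = 25; u_6 = 14; u_7 = 1.
Since (u_6, u_7) = (u_0, u_1) = (14, 1) (two consecutive terms determine the rest), the sequence is periodic with period 6.
The value 14 next appears (with j ≥ 2) at u_6.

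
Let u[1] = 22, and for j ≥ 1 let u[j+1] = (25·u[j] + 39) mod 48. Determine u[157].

10

Computing terms: u[1] = 22,  u[2] = 13,  u[3] = 28,  u[4] = 19,  u[5] = 34,  u[6] = 25,  u[7] = 40,  u[8] = 31,  u[9] = 46,  u[10] = 37,  u[11] = 4,  u[12] = 43,  u[13] = 10,  u[14] = 1,  u[15] = 16,  u[16] = 7,  u[17] = 22.
The sequence repeats with period 16.
So u[157] = u[1 + ((157-1) mod 16)] = u[13] = 10.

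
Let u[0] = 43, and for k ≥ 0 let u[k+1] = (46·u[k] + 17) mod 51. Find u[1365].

10

We have u[0] = 43,  u[1] = 6,  u[2] = 38,  u[3] = 31,  u[4] = 15,  u[5] = 44,  u[6] = 1,  u[7] = 12,  u[8] = 8,  u[9] = 28,  u[10] = 30,  u[11] = 20,  u[12] = 19,  u[13] = 24,  u[14] = 50,  u[15] = 22,  u[16] = 9,  u[17] = 23,  u[18] = 4,  u[19] = 48,  u[20] = 32,  u[21] = 10,  u[22] = 18,  u[23] = 29,  u[24] = 25,  u[25] = 45,  u[26] = 47,  u[27] = 37,  u[28] = 36,  u[29] = 41,  u[30] = 16,  u[31] = 39,  u[32] = 26,  u[33] = 40,  u[34] = 21,  u[35] = 14,  u[36] = 49,  u[37] = 27,  u[38] = 35,  u[39] = 46,  u[40] = 42,  u[41] = 11,  u[42] = 13,  u[43] = 3,  u[44] = 2,  u[45] = 7,  u[46] = 33,  u[47] = 5,  u[48] = 43.
The sequence repeats with period 48.
(1365 - 0) mod 48 = 21, so u[1365] = u[21] = 10.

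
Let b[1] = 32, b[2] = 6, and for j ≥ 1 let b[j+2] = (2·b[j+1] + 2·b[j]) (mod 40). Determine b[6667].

Computing terms: b[1] = 32,  b[2] = 6,  b[3] = 36,  b[4] = 4,  b[5] = 0,  b[6] = 8,  b[7] = 16,  b[8] = 8,  b[9] = 8,  b[10] = 32,  b[11] = 0,  b[12] = 24,  b[13] = 8,  b[14] = 24,  b[15] = 24,  b[16] = 16,  b[17] = 0,  b[18] = 32,  b[19] = 24,  b[20] = 32,  b[21] = 32,  b[22] = 8,  b[23] = 0,  b[24] = 16,  b[25] = 32,  b[26] = 16,  b[27] = 16,  b[28] = 24,  b[29] = 0,  b[30] = 8.
Since (b[29], b[30]) = (b[5], b[6]) = (0, 8) (two consecutive terms determine the rest), the sequence is eventually periodic: after a pre-period of length 4 it cycles with period 24.
For j ≥ 5, b[j] depends only on (j - 5) mod 24. (6667 - 5) mod 24 = 14, so b[6667] = b[19] = 24.

24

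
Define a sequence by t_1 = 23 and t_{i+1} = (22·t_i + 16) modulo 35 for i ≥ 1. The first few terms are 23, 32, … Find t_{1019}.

15

We have t_1 = 23,  t_2 = 32,  t_3 = 20,  t_4 = 1,  t_5 = 3,  t_6 = 12,  t_7 = 0,  t_8 = 16,  t_9 = 18,  t_{10} = 27,  t_{11} = 15,  t_{12} = 31,  t_{13} = 33,  t_{14} = 7,  t_{15} = 30,  t_{16} = 11,  t_{17} = 13,  t_{18} = 22,  t_{19} = 10,  t_{20} = 26,  t_{21} = 28,  t_{22} = 2,  t_{23} = 25,  t_{24} = 6,  t_{25} = 8,  t_{26} = 17,  t_{27} = 5,  t_{28} = 21,  t_{29} = 23.
Since t_{29} = t_1 = 23, the sequence is periodic with period 28.
So t_{1019} = t_{1 + ((1019-1) mod 28)} = t_{11} = 15.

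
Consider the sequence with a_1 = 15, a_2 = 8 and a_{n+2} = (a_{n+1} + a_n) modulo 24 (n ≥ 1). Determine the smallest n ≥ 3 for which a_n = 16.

14

a_1 = 15,  a_2 = 8,  a_3 = 23,  a_4 = 7,  a_5 = 6,  a_6 = 13,  a_7 = 19,  a_8 = 8,  a_9 = 3,  a_{10} = 11,  a_{11} = 14,  a_{12} = 1,  a_{13} = 15,  a_{14} = 16,  a_{15} = 7,  a_{16} = 23,  a_{17} = 6,  a_{18} = 5,  a_{19} = 11,  a_{20} = 16,  a_{21} = 3,  a_{22} = 19,  a_{23} = 22,  a_{24} = 17,  a_{25} = 15,  a_{26} = 8.
The sequence repeats with period 24.
The value 16 first appears (with n ≥ 3) at a_{14}.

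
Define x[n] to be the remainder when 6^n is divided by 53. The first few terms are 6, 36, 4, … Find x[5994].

Computing terms: x[1] = 6; x[2] = 36; x[3] = 4; x[4] = 24; x[5] = 38; x[6] = 16; x[7] = 43; x[8] = 46; x[9] = 11; x[10] = 13; x[11] = 25; x[12] = 44; x[13] = 52; x[14] = 47; x[15] = 17; x[16] = 49; x[17] = 29; x[18] = 15; x[19] = 37; x[20] = 10; x[21] = 7; x[22] = 42; x[23] = 40; x[24] = 28; x[25] = 9; x[26] = 1; x[27] = 6.
The sequence repeats with period 26.
(5994 - 1) mod 26 = 13, so x[5994] = x[14] = 47.

47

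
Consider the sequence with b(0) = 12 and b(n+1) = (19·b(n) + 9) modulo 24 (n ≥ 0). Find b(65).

Listing terms: b(0) = 12; b(1) = 21; b(2) = 0; b(3) = 9; b(4) = 12.
The sequence repeats with period 4.
(65 - 0) mod 4 = 1, so b(65) = b(1) = 21.

21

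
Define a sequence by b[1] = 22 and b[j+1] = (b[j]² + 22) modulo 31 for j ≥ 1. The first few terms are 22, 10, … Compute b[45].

16

We have b[1] = 22; b[2] = 10; b[3] = 29; b[4] = 26; b[5] = 16; b[6] = 30; b[7] = 23; b[8] = 24; b[9] = 9; b[10] = 10.
Since b[10] = b[2] = 10, the sequence is eventually periodic: after a pre-period of length 1 it cycles with period 8.
For j ≥ 2, b[j] depends only on (j - 2) mod 8. (45 - 2) mod 8 = 3, so b[45] = b[5] = 16.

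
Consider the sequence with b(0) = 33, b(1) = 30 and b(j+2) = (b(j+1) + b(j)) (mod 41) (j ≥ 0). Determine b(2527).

39

Listing terms: b(0) = 33; b(1) = 30; b(2) = 22; b(3) = 11; b(4) = 33; b(5) = 3; b(6) = 36; b(7) = 39; b(8) = 34; b(9) = 32; b(10) = 25; b(11) = 16; b(12) = 0; b(13) = 16; b(14) = 16; b(15) = 32; b(16) = 7; b(17) = 39; b(18) = 5; b(19) = 3; b(20) = 8; b(21) = 11; b(22) = 19; b(23) = 30; b(24) = 8; b(25) = 38; b(26) = 5; b(27) = 2; b(28) = 7; b(29) = 9; b(30) = 16; b(31) = 25; b(32) = 0; b(33) = 25; b(34) = 25; b(35) = 9; b(36) = 34; b(37) = 2; b(38) = 36; b(39) = 38; b(40) = 33; b(41) = 30.
Since (b(40), b(41)) = (b(0), b(1)) = (33, 30) (two consecutive terms determine the rest), the sequence is periodic with period 40.
So b(2527) = b(0 + ((2527-0) mod 40)) = b(7) = 39.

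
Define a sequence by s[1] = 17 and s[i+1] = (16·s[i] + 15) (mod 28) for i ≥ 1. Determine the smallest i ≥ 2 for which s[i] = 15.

3

s[1] = 17, s[2] = 7, s[3] = 15, s[4] = 3, s[5] = 7.
Since s[5] = s[2] = 7, the sequence is eventually periodic: after a pre-period of length 1 it cycles with period 3.
The value 15 first appears (with i ≥ 2) at s[3].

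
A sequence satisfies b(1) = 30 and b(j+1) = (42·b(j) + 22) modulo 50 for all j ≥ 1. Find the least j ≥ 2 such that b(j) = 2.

Computing terms: b(1) = 30,  b(2) = 32,  b(3) = 16,  b(4) = 44,  b(5) = 20,  b(6) = 12,  b(7) = 26,  b(8) = 14,  b(9) = 10,  b(10) = 42,  b(11) = 36,  b(12) = 34,  b(13) = 0,  b(14) = 22,  b(15) = 46,  b(16) = 4,  b(17) = 40,  b(18) = 2,  b(19) = 6,  b(20) = 24,  b(21) = 30.
The sequence repeats with period 20.
The value 2 first appears (with j ≥ 2) at b(18).

18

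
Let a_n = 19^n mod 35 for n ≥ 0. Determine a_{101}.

24

We have a_0 = 1,  a_1 = 19,  a_2 = 11,  a_3 = 34,  a_4 = 16,  a_5 = 24,  a_6 = 1.
The sequence repeats with period 6.
(101 - 0) mod 6 = 5, so a_{101} = a_5 = 24.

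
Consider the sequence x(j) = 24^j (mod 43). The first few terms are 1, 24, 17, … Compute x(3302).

13

Computing terms: x(0) = 1, x(1) = 24, x(2) = 17, x(3) = 21, x(4) = 31, x(5) = 13, x(6) = 11, x(7) = 6, x(8) = 15, x(9) = 16, x(10) = 40, x(11) = 14, x(12) = 35, x(13) = 23, x(14) = 36, x(15) = 4, x(16) = 10, x(17) = 25, x(18) = 41, x(19) = 38, x(20) = 9, x(21) = 1.
The sequence repeats with period 21.
So x(3302) = x(0 + ((3302-0) mod 21)) = x(5) = 13.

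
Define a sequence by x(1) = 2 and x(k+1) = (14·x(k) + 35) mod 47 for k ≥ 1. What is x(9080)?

We have x(1) = 2, x(2) = 16, x(3) = 24, x(4) = 42, x(5) = 12, x(6) = 15, x(7) = 10, x(8) = 34, x(9) = 41, x(10) = 45, x(11) = 7, x(12) = 39, x(13) = 17, x(14) = 38, x(15) = 3, x(16) = 30, x(17) = 32, x(18) = 13, x(19) = 29, x(20) = 18, x(21) = 5, x(22) = 11, x(23) = 1, x(24) = 2.
Since x(24) = x(1) = 2, the sequence is periodic with period 23.
(9080 - 1) mod 23 = 17, so x(9080) = x(18) = 13.

13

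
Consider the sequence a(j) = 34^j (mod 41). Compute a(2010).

Computing terms: a(1) = 34,  a(2) = 8,  a(3) = 26,  a(4) = 23,  a(5) = 3,  a(6) = 20,  a(7) = 24,  a(8) = 37,  a(9) = 28,  a(10) = 9,  a(11) = 19,  a(12) = 31,  a(13) = 29,  a(14) = 2,  a(15) = 27,  a(16) = 16,  a(17) = 11,  a(18) = 5,  a(19) = 6,  a(20) = 40,  a(21) = 7,  a(22) = 33,  a(23) = 15,  a(24) = 18,  a(25) = 38,  a(26) = 21,  a(27) = 17,  a(28) = 4,  a(29) = 13,  a(30) = 32,  a(31) = 22,  a(32) = 10,  a(33) = 12,  a(34) = 39,  a(35) = 14,  a(36) = 25,  a(37) = 30,  a(38) = 36,  a(39) = 35,  a(40) = 1,  a(41) = 34.
Since a(41) = a(1) = 34, the sequence is periodic with period 40.
(2010 - 1) mod 40 = 9, so a(2010) = a(10) = 9.

9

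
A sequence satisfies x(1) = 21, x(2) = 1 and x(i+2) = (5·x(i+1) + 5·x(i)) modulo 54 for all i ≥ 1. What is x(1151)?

x(1) = 21,  x(2) = 1,  x(3) = 2,  x(4) = 15,  x(5) = 31,  x(6) = 14,  x(7) = 9,  x(8) = 7,  x(9) = 26,  x(10) = 3,  x(11) = 37,  x(12) = 38,  x(13) = 51,  x(14) = 13,  x(15) = 50,  x(16) = 45,  x(17) = 43,  x(18) = 8,  x(19) = 39,  x(20) = 19,  x(21) = 20,  x(22) = 33,  x(23) = 49,  x(24) = 32,  x(25) = 27,  x(26) = 25,  x(27) = 44,  x(28) = 21,  x(29) = 1.
Since (x(28), x(29)) = (x(1), x(2)) = (21, 1) (two consecutive terms determine the rest), the sequence is periodic with period 27.
So x(1151) = x(1 + ((1151-1) mod 27)) = x(17) = 43.

43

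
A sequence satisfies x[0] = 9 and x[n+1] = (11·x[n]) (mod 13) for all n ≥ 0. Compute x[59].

Listing terms: x[0] = 9,  x[1] = 8,  x[2] = 10,  x[3] = 6,  x[4] = 1,  x[5] = 11,  x[6] = 4,  x[7] = 5,  x[8] = 3,  x[9] = 7,  x[10] = 12,  x[11] = 2,  x[12] = 9.
Since x[12] = x[0] = 9, the sequence is periodic with period 12.
So x[59] = x[0 + ((59-0) mod 12)] = x[11] = 2.

2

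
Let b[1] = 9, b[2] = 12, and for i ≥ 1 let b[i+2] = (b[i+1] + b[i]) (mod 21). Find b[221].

9

Computing terms: b[1] = 9; b[2] = 12; b[3] = 0; b[4] = 12; b[5] = 12; b[6] = 3; b[7] = 15; b[8] = 18; b[9] = 12; b[10] = 9; b[11] = 0; b[12] = 9; b[13] = 9; b[14] = 18; b[15] = 6; b[16] = 3; b[17] = 9; b[18] = 12.
Since (b[17], b[18]) = (b[1], b[2]) = (9, 12) (two consecutive terms determine the rest), the sequence is periodic with period 16.
So b[221] = b[1 + ((221-1) mod 16)] = b[13] = 9.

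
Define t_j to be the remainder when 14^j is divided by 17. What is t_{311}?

6

Listing terms: t_0 = 1,  t_1 = 14,  t_2 = 9,  t_3 = 7,  t_4 = 13,  t_5 = 12,  t_6 = 15,  t_7 = 6,  t_8 = 16,  t_9 = 3,  t_{10} = 8,  t_{11} = 10,  t_{12} = 4,  t_{13} = 5,  t_{14} = 2,  t_{15} = 11,  t_{16} = 1.
The sequence repeats with period 16.
So t_{311} = t_{0 + ((311-0) mod 16)} = t_7 = 6.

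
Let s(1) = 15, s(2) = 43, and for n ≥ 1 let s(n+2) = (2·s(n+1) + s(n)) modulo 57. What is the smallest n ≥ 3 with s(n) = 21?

5

We have s(1) = 15; s(2) = 43; s(3) = 44; s(4) = 17; s(5) = 21; s(6) = 2; s(7) = 25; s(8) = 52; s(9) = 15; s(10) = 25; s(11) = 8; s(12) = 41; s(13) = 33; s(14) = 50; s(15) = 19; s(16) = 31; s(17) = 24; s(18) = 22; s(19) = 11; s(20) = 44; s(21) = 42; s(22) = 14; s(23) = 13; s(24) = 40; s(25) = 36; s(26) = 55; s(27) = 32; s(28) = 5; s(29) = 42; s(30) = 32; s(31) = 49; s(32) = 16; s(33) = 24; s(34) = 7; s(35) = 38; s(36) = 26; s(37) = 33; s(38) = 35; s(39) = 46; s(40) = 13; s(41) = 15; s(42) = 43.
Since (s(41), s(42)) = (s(1), s(2)) = (15, 43) (two consecutive terms determine the rest), the sequence is periodic with period 40.
The value 21 first appears (with n ≥ 3) at s(5).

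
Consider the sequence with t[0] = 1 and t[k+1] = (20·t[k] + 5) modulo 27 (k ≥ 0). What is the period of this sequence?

6

Listing terms: t[0] = 1; t[1] = 25; t[2] = 19; t[3] = 7; t[4] = 10; t[5] = 16; t[6] = 1.
The sequence repeats with period 6.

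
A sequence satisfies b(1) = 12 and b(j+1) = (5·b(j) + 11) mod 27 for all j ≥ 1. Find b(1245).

15

Computing terms: b(1) = 12; b(2) = 17; b(3) = 15; b(4) = 5; b(5) = 9; b(6) = 2; b(7) = 21; b(8) = 8; b(9) = 24; b(10) = 23; b(11) = 18; b(12) = 20; b(13) = 3; b(14) = 26; b(15) = 6; b(16) = 14; b(17) = 0; b(18) = 11; b(19) = 12.
Since b(19) = b(1) = 12, the sequence is periodic with period 18.
So b(1245) = b(1 + ((1245-1) mod 18)) = b(3) = 15.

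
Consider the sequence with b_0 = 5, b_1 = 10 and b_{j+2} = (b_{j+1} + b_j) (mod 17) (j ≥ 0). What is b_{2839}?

Computing terms: b_0 = 5, b_1 = 10, b_2 = 15, b_3 = 8, b_4 = 6, b_5 = 14, b_6 = 3, b_7 = 0, b_8 = 3, b_9 = 3, b_{10} = 6, b_{11} = 9, b_{12} = 15, b_{13} = 7, b_{14} = 5, b_{15} = 12, b_{16} = 0, b_{17} = 12, b_{18} = 12, b_{19} = 7, b_{20} = 2, b_{21} = 9, b_{22} = 11, b_{23} = 3, b_{24} = 14, b_{25} = 0, b_{26} = 14, b_{27} = 14, b_{28} = 11, b_{29} = 8, b_{30} = 2, b_{31} = 10, b_{32} = 12, b_{33} = 5, b_{34} = 0, b_{35} = 5, b_{36} = 5, b_{37} = 10.
The sequence repeats with period 36.
So b_{2839} = b_{0 + ((2839-0) mod 36)} = b_{31} = 10.

10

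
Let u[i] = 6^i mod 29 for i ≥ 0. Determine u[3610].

Listing terms: u[0] = 1,  u[1] = 6,  u[2] = 7,  u[3] = 13,  u[4] = 20,  u[5] = 4,  u[6] = 24,  u[7] = 28,  u[8] = 23,  u[9] = 22,  u[10] = 16,  u[11] = 9,  u[12] = 25,  u[13] = 5,  u[14] = 1.
Since u[14] = u[0] = 1, the sequence is periodic with period 14.
So u[3610] = u[0 + ((3610-0) mod 14)] = u[12] = 25.

25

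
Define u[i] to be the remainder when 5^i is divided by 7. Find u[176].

4

Listing terms: u[1] = 5; u[2] = 4; u[3] = 6; u[4] = 2; u[5] = 3; u[6] = 1; u[7] = 5.
The sequence repeats with period 6.
(176 - 1) mod 6 = 1, so u[176] = u[2] = 4.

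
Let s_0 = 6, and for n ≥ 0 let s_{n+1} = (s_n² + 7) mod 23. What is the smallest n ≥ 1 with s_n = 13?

We have s_0 = 6, s_1 = 20, s_2 = 16, s_3 = 10, s_4 = 15, s_5 = 2, s_6 = 11, s_7 = 13, s_8 = 15.
Since s_8 = s_4 = 15, the sequence is eventually periodic: after a pre-period of length 4 it cycles with period 4.
The value 13 first appears (with n ≥ 1) at s_7.

7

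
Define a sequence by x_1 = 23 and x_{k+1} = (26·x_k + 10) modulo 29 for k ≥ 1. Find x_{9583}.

12

Listing terms: x_1 = 23,  x_2 = 28,  x_3 = 13,  x_4 = 0,  x_5 = 10,  x_6 = 9,  x_7 = 12,  x_8 = 3,  x_9 = 1,  x_{10} = 7,  x_{11} = 18,  x_{12} = 14,  x_{13} = 26,  x_{14} = 19,  x_{15} = 11,  x_{16} = 6,  x_{17} = 21,  x_{18} = 5,  x_{19} = 24,  x_{20} = 25,  x_{21} = 22,  x_{22} = 2,  x_{23} = 4,  x_{24} = 27,  x_{25} = 16,  x_{26} = 20,  x_{27} = 8,  x_{28} = 15,  x_{29} = 23.
The sequence repeats with period 28.
So x_{9583} = x_{1 + ((9583-1) mod 28)} = x_7 = 12.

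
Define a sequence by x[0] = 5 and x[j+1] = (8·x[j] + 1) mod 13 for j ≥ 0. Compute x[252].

5

Computing terms: x[0] = 5; x[1] = 2; x[2] = 4; x[3] = 7; x[4] = 5.
Since x[4] = x[0] = 5, the sequence is periodic with period 4.
(252 - 0) mod 4 = 0, so x[252] = x[0] = 5.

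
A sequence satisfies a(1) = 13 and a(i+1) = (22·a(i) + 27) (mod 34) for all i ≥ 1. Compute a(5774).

27

a(1) = 13,  a(2) = 7,  a(3) = 11,  a(4) = 31,  a(5) = 29,  a(6) = 19,  a(7) = 3,  a(8) = 25,  a(9) = 33,  a(10) = 5,  a(11) = 1,  a(12) = 15,  a(13) = 17,  a(14) = 27,  a(15) = 9,  a(16) = 21,  a(17) = 13.
Since a(17) = a(1) = 13, the sequence is periodic with period 16.
(5774 - 1) mod 16 = 13, so a(5774) = a(14) = 27.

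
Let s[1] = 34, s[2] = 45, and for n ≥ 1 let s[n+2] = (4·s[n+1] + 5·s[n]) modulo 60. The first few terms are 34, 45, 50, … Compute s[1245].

We have s[1] = 34,  s[2] = 45,  s[3] = 50,  s[4] = 5,  s[5] = 30,  s[6] = 25,  s[7] = 10,  s[8] = 45,  s[9] = 50.
Since (s[8], s[9]) = (s[2], s[3]) = (45, 50) (two consecutive terms determine the rest), the sequence is eventually periodic: after a pre-period of length 1 it cycles with period 6.
For n ≥ 2, s[n] depends only on (n - 2) mod 6. (1245 - 2) mod 6 = 1, so s[1245] = s[3] = 50.

50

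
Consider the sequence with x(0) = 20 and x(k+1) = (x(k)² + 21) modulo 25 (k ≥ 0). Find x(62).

x(0) = 20, x(1) = 21, x(2) = 12, x(3) = 15, x(4) = 21.
Since x(4) = x(1) = 21, the sequence is eventually periodic: after a pre-period of length 1 it cycles with period 3.
For k ≥ 1, x(k) depends only on (k - 1) mod 3. (62 - 1) mod 3 = 1, so x(62) = x(2) = 12.

12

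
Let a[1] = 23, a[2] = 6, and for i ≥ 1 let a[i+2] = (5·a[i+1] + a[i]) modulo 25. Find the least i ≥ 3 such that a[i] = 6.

12

Listing terms: a[1] = 23,  a[2] = 6,  a[3] = 3,  a[4] = 21,  a[5] = 8,  a[6] = 11,  a[7] = 13,  a[8] = 1,  a[9] = 18,  a[10] = 16,  a[11] = 23,  a[12] = 6.
The sequence repeats with period 10.
The value 6 next appears (with i ≥ 3) at a[12].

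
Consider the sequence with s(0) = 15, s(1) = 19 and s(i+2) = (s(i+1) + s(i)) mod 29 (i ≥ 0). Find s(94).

s(0) = 15,  s(1) = 19,  s(2) = 5,  s(3) = 24,  s(4) = 0,  s(5) = 24,  s(6) = 24,  s(7) = 19,  s(8) = 14,  s(9) = 4,  s(10) = 18,  s(11) = 22,  s(12) = 11,  s(13) = 4,  s(14) = 15,  s(15) = 19.
Since (s(14), s(15)) = (s(0), s(1)) = (15, 19) (two consecutive terms determine the rest), the sequence is periodic with period 14.
So s(94) = s(0 + ((94-0) mod 14)) = s(10) = 18.

18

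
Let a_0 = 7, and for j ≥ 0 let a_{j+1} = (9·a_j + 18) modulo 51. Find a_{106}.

a_0 = 7; a_1 = 30; a_2 = 33; a_3 = 9; a_4 = 48; a_5 = 42; a_6 = 39; a_7 = 12; a_8 = 24; a_9 = 30.
Since a_9 = a_1 = 30, the sequence is eventually periodic: after a pre-period of length 1 it cycles with period 8.
For j ≥ 1, a_j depends only on (j - 1) mod 8. (106 - 1) mod 8 = 1, so a_{106} = a_2 = 33.

33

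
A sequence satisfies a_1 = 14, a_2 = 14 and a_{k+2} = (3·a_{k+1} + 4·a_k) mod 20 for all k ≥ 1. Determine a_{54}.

10

Listing terms: a_1 = 14; a_2 = 14; a_3 = 18; a_4 = 10; a_5 = 2; a_6 = 6; a_7 = 6; a_8 = 2; a_9 = 10; a_{10} = 18; a_{11} = 14; a_{12} = 14.
Since (a_{11}, a_{12}) = (a_1, a_2) = (14, 14) (two consecutive terms determine the rest), the sequence is periodic with period 10.
(54 - 1) mod 10 = 3, so a_{54} = a_4 = 10.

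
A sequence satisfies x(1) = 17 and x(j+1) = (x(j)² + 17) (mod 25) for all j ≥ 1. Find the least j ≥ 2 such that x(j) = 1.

4

Listing terms: x(1) = 17; x(2) = 6; x(3) = 3; x(4) = 1; x(5) = 18; x(6) = 16; x(7) = 23; x(8) = 21; x(9) = 8; x(10) = 6.
Since x(10) = x(2) = 6, the sequence is eventually periodic: after a pre-period of length 1 it cycles with period 8.
The value 1 first appears (with j ≥ 2) at x(4).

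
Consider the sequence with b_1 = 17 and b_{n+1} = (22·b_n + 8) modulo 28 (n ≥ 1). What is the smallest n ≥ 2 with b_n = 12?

Computing terms: b_1 = 17; b_2 = 18; b_3 = 12; b_4 = 20; b_5 = 0; b_6 = 8; b_7 = 16; b_8 = 24; b_9 = 4; b_{10} = 12.
Since b_{10} = b_3 = 12, the sequence is eventually periodic: after a pre-period of length 2 it cycles with period 7.
The value 12 first appears (with n ≥ 2) at b_3.

3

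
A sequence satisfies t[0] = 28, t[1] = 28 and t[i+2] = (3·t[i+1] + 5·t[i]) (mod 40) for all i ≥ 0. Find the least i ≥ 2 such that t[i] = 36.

t[0] = 28; t[1] = 28; t[2] = 24; t[3] = 12; t[4] = 36; t[5] = 8; t[6] = 4; t[7] = 12; t[8] = 16; t[9] = 28; t[10] = 4; t[11] = 32; t[12] = 36; t[13] = 28; t[14] = 24.
Since (t[13], t[14]) = (t[1], t[2]) = (28, 24) (two consecutive terms determine the rest), the sequence is eventually periodic: after a pre-period of length 1 it cycles with period 12.
The value 36 first appears (with i ≥ 2) at t[4].

4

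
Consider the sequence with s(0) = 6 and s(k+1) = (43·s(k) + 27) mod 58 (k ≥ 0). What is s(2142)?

30

Computing terms: s(0) = 6; s(1) = 53; s(2) = 44; s(3) = 5; s(4) = 10; s(5) = 51; s(6) = 16; s(7) = 19; s(8) = 32; s(9) = 11; s(10) = 36; s(11) = 9; s(12) = 8; s(13) = 23; s(14) = 30; s(15) = 41; s(16) = 50; s(17) = 31; s(18) = 26; s(19) = 43; s(20) = 20; s(21) = 17; s(22) = 4; s(23) = 25; s(24) = 0; s(25) = 27; s(26) = 28; s(27) = 13; s(28) = 6.
The sequence repeats with period 28.
(2142 - 0) mod 28 = 14, so s(2142) = s(14) = 30.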